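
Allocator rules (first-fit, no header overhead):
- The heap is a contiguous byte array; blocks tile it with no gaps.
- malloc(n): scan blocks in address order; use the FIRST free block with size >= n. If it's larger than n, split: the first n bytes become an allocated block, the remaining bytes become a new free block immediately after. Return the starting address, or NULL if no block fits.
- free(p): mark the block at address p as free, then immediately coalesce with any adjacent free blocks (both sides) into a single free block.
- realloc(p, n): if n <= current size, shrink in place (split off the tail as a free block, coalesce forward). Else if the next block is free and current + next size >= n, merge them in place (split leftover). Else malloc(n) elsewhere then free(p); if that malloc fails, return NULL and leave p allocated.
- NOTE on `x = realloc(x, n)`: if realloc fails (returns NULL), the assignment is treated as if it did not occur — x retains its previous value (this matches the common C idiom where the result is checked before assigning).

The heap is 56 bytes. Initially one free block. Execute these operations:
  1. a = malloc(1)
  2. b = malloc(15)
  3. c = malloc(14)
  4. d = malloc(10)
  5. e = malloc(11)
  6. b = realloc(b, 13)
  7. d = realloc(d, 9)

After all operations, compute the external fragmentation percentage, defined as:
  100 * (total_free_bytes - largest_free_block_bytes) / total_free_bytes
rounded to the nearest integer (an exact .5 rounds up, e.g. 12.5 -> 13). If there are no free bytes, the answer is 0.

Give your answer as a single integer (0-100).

Op 1: a = malloc(1) -> a = 0; heap: [0-0 ALLOC][1-55 FREE]
Op 2: b = malloc(15) -> b = 1; heap: [0-0 ALLOC][1-15 ALLOC][16-55 FREE]
Op 3: c = malloc(14) -> c = 16; heap: [0-0 ALLOC][1-15 ALLOC][16-29 ALLOC][30-55 FREE]
Op 4: d = malloc(10) -> d = 30; heap: [0-0 ALLOC][1-15 ALLOC][16-29 ALLOC][30-39 ALLOC][40-55 FREE]
Op 5: e = malloc(11) -> e = 40; heap: [0-0 ALLOC][1-15 ALLOC][16-29 ALLOC][30-39 ALLOC][40-50 ALLOC][51-55 FREE]
Op 6: b = realloc(b, 13) -> b = 1; heap: [0-0 ALLOC][1-13 ALLOC][14-15 FREE][16-29 ALLOC][30-39 ALLOC][40-50 ALLOC][51-55 FREE]
Op 7: d = realloc(d, 9) -> d = 30; heap: [0-0 ALLOC][1-13 ALLOC][14-15 FREE][16-29 ALLOC][30-38 ALLOC][39-39 FREE][40-50 ALLOC][51-55 FREE]
Free blocks: [2 1 5] total_free=8 largest=5 -> 100*(8-5)/8 = 300/8 = 37.5 -> rounds to 38

Answer: 38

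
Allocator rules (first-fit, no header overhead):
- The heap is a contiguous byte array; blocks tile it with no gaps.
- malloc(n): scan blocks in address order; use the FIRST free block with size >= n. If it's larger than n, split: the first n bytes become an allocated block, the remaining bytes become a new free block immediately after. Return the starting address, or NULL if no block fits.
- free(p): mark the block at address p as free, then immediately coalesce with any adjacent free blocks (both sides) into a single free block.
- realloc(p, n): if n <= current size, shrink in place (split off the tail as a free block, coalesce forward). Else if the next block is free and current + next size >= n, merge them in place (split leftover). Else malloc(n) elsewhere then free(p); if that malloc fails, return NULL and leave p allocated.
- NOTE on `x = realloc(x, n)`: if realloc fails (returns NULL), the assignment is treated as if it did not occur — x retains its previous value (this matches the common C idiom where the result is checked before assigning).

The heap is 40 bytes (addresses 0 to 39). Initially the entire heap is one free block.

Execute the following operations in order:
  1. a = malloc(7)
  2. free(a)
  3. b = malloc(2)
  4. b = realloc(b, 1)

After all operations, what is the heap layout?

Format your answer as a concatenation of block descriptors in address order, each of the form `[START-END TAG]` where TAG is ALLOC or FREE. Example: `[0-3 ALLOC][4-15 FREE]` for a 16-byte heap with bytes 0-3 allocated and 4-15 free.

Op 1: a = malloc(7) -> a = 0; heap: [0-6 ALLOC][7-39 FREE]
Op 2: free(a) -> (freed a); heap: [0-39 FREE]
Op 3: b = malloc(2) -> b = 0; heap: [0-1 ALLOC][2-39 FREE]
Op 4: b = realloc(b, 1) -> b = 0; heap: [0-0 ALLOC][1-39 FREE]

Answer: [0-0 ALLOC][1-39 FREE]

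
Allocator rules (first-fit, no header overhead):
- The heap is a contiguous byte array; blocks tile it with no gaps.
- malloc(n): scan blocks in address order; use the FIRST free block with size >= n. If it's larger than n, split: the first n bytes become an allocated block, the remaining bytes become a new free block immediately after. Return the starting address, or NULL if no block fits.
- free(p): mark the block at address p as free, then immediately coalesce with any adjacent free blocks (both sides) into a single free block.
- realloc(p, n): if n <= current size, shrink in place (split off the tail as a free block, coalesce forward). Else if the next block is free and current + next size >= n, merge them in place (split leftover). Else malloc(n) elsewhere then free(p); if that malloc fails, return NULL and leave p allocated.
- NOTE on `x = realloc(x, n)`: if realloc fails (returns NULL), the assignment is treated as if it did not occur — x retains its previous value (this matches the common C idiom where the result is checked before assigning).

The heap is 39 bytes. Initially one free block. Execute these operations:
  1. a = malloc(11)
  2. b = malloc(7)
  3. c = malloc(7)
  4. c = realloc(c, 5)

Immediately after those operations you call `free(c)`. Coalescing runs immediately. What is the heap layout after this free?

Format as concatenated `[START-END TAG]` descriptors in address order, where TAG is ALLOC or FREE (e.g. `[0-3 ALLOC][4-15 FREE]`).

Op 1: a = malloc(11) -> a = 0; heap: [0-10 ALLOC][11-38 FREE]
Op 2: b = malloc(7) -> b = 11; heap: [0-10 ALLOC][11-17 ALLOC][18-38 FREE]
Op 3: c = malloc(7) -> c = 18; heap: [0-10 ALLOC][11-17 ALLOC][18-24 ALLOC][25-38 FREE]
Op 4: c = realloc(c, 5) -> c = 18; heap: [0-10 ALLOC][11-17 ALLOC][18-22 ALLOC][23-38 FREE]
free(c): c = 18 -> block [18-22 ALLOC]; mark free, coalesce with adjacent free neighbors -> [0-10 ALLOC][11-17 ALLOC][18-38 FREE]

Answer: [0-10 ALLOC][11-17 ALLOC][18-38 FREE]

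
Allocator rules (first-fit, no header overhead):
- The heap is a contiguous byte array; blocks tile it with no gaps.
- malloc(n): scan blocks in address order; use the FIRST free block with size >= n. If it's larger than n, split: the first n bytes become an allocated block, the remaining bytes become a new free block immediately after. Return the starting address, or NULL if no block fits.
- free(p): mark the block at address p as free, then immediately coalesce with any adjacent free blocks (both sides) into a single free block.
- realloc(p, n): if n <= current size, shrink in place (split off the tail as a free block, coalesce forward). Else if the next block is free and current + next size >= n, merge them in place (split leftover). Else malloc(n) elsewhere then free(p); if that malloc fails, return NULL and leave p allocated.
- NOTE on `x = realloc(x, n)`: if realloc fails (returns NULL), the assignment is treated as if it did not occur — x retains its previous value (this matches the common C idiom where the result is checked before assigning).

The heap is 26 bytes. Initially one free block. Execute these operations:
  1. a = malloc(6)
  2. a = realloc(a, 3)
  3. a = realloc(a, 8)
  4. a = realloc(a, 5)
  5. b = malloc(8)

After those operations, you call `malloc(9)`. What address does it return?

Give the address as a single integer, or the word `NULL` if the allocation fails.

Answer: 13

Derivation:
Op 1: a = malloc(6) -> a = 0; heap: [0-5 ALLOC][6-25 FREE]
Op 2: a = realloc(a, 3) -> a = 0; heap: [0-2 ALLOC][3-25 FREE]
Op 3: a = realloc(a, 8) -> a = 0; heap: [0-7 ALLOC][8-25 FREE]
Op 4: a = realloc(a, 5) -> a = 0; heap: [0-4 ALLOC][5-25 FREE]
Op 5: b = malloc(8) -> b = 5; heap: [0-4 ALLOC][5-12 ALLOC][13-25 FREE]
malloc(9): first-fit scan over [0-4 ALLOC][5-12 ALLOC][13-25 FREE] -> 13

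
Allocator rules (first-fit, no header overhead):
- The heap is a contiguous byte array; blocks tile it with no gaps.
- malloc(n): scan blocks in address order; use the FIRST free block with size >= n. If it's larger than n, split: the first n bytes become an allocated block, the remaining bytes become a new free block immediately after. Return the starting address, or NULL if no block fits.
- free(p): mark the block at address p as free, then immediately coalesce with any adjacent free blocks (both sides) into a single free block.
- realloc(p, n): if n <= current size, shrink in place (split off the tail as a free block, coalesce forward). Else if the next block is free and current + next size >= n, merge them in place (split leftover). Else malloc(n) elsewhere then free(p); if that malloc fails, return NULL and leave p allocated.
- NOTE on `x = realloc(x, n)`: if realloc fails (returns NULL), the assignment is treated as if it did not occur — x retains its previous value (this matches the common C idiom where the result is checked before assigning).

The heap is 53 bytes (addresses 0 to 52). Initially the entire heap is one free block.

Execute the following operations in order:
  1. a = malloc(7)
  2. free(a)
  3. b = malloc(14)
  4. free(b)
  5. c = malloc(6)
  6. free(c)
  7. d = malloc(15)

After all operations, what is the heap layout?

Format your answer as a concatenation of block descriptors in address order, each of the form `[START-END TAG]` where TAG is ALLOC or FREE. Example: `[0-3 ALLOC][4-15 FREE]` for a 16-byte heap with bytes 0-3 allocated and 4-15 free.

Answer: [0-14 ALLOC][15-52 FREE]

Derivation:
Op 1: a = malloc(7) -> a = 0; heap: [0-6 ALLOC][7-52 FREE]
Op 2: free(a) -> (freed a); heap: [0-52 FREE]
Op 3: b = malloc(14) -> b = 0; heap: [0-13 ALLOC][14-52 FREE]
Op 4: free(b) -> (freed b); heap: [0-52 FREE]
Op 5: c = malloc(6) -> c = 0; heap: [0-5 ALLOC][6-52 FREE]
Op 6: free(c) -> (freed c); heap: [0-52 FREE]
Op 7: d = malloc(15) -> d = 0; heap: [0-14 ALLOC][15-52 FREE]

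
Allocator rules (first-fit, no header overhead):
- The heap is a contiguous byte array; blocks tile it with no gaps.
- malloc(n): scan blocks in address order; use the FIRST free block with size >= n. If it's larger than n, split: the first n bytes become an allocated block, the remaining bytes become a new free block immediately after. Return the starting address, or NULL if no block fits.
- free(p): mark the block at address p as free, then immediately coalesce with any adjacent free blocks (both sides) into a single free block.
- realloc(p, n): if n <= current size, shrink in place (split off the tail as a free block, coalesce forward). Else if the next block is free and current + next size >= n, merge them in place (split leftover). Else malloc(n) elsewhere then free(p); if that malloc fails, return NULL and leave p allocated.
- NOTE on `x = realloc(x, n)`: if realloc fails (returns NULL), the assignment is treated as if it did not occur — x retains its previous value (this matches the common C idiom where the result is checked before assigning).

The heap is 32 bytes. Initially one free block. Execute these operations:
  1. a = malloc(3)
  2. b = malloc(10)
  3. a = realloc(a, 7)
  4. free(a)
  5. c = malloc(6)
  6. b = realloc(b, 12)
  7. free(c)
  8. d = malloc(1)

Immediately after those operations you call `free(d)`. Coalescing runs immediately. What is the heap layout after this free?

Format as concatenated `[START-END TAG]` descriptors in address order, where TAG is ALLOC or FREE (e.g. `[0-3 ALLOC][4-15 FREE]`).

Op 1: a = malloc(3) -> a = 0; heap: [0-2 ALLOC][3-31 FREE]
Op 2: b = malloc(10) -> b = 3; heap: [0-2 ALLOC][3-12 ALLOC][13-31 FREE]
Op 3: a = realloc(a, 7) -> a = 13; heap: [0-2 FREE][3-12 ALLOC][13-19 ALLOC][20-31 FREE]
Op 4: free(a) -> (freed a); heap: [0-2 FREE][3-12 ALLOC][13-31 FREE]
Op 5: c = malloc(6) -> c = 13; heap: [0-2 FREE][3-12 ALLOC][13-18 ALLOC][19-31 FREE]
Op 6: b = realloc(b, 12) -> b = 19; heap: [0-12 FREE][13-18 ALLOC][19-30 ALLOC][31-31 FREE]
Op 7: free(c) -> (freed c); heap: [0-18 FREE][19-30 ALLOC][31-31 FREE]
Op 8: d = malloc(1) -> d = 0; heap: [0-0 ALLOC][1-18 FREE][19-30 ALLOC][31-31 FREE]
free(d): d = 0 -> block [0-0 ALLOC]; mark free, coalesce with adjacent free neighbors -> [0-18 FREE][19-30 ALLOC][31-31 FREE]

Answer: [0-18 FREE][19-30 ALLOC][31-31 FREE]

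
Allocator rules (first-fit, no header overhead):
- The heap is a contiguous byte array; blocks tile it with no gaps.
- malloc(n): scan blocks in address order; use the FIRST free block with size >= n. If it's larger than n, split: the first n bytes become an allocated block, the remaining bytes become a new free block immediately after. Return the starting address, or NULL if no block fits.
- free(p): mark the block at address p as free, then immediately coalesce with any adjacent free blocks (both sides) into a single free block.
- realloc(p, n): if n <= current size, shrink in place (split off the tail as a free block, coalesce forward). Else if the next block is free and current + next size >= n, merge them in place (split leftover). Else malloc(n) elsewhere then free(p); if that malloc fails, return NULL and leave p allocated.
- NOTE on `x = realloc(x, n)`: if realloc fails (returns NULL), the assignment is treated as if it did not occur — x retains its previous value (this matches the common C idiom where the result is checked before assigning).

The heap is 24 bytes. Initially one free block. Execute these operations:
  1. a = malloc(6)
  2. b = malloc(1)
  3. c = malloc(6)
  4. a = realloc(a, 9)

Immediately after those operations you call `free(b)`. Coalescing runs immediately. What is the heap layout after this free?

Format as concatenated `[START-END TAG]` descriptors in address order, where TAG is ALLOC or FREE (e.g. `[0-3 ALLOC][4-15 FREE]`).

Answer: [0-6 FREE][7-12 ALLOC][13-21 ALLOC][22-23 FREE]

Derivation:
Op 1: a = malloc(6) -> a = 0; heap: [0-5 ALLOC][6-23 FREE]
Op 2: b = malloc(1) -> b = 6; heap: [0-5 ALLOC][6-6 ALLOC][7-23 FREE]
Op 3: c = malloc(6) -> c = 7; heap: [0-5 ALLOC][6-6 ALLOC][7-12 ALLOC][13-23 FREE]
Op 4: a = realloc(a, 9) -> a = 13; heap: [0-5 FREE][6-6 ALLOC][7-12 ALLOC][13-21 ALLOC][22-23 FREE]
free(b): b = 6 -> block [6-6 ALLOC]; mark free, coalesce with adjacent free neighbors -> [0-6 FREE][7-12 ALLOC][13-21 ALLOC][22-23 FREE]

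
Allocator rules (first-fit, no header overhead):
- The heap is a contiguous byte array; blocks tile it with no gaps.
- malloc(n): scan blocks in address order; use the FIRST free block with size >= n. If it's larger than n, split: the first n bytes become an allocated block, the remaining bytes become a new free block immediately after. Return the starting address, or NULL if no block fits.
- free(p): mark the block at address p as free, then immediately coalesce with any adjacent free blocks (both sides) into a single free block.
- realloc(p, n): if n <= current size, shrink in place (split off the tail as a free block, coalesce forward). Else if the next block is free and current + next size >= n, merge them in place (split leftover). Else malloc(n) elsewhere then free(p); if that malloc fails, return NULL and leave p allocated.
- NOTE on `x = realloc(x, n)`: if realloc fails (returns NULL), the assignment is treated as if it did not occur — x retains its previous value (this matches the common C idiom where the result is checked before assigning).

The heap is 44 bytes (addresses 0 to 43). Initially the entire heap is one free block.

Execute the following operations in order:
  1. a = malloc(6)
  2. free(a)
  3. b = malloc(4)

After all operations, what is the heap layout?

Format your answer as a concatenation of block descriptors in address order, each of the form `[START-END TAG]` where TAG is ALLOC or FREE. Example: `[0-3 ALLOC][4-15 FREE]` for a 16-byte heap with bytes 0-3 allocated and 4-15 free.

Op 1: a = malloc(6) -> a = 0; heap: [0-5 ALLOC][6-43 FREE]
Op 2: free(a) -> (freed a); heap: [0-43 FREE]
Op 3: b = malloc(4) -> b = 0; heap: [0-3 ALLOC][4-43 FREE]

Answer: [0-3 ALLOC][4-43 FREE]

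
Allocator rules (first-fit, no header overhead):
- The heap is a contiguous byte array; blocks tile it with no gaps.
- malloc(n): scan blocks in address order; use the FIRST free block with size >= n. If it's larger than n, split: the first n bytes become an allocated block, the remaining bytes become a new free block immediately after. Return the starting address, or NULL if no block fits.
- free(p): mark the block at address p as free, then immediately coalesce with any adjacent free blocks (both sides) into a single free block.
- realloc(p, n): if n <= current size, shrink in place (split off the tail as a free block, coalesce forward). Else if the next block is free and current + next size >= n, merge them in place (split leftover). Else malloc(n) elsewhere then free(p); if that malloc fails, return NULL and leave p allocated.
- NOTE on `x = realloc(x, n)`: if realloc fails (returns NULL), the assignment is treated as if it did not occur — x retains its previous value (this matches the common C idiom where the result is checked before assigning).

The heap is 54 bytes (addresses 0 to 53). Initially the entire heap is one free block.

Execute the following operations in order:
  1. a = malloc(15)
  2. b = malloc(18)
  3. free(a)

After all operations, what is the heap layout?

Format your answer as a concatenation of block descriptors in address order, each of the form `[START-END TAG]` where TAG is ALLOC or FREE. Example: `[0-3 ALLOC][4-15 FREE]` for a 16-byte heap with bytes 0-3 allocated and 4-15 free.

Answer: [0-14 FREE][15-32 ALLOC][33-53 FREE]

Derivation:
Op 1: a = malloc(15) -> a = 0; heap: [0-14 ALLOC][15-53 FREE]
Op 2: b = malloc(18) -> b = 15; heap: [0-14 ALLOC][15-32 ALLOC][33-53 FREE]
Op 3: free(a) -> (freed a); heap: [0-14 FREE][15-32 ALLOC][33-53 FREE]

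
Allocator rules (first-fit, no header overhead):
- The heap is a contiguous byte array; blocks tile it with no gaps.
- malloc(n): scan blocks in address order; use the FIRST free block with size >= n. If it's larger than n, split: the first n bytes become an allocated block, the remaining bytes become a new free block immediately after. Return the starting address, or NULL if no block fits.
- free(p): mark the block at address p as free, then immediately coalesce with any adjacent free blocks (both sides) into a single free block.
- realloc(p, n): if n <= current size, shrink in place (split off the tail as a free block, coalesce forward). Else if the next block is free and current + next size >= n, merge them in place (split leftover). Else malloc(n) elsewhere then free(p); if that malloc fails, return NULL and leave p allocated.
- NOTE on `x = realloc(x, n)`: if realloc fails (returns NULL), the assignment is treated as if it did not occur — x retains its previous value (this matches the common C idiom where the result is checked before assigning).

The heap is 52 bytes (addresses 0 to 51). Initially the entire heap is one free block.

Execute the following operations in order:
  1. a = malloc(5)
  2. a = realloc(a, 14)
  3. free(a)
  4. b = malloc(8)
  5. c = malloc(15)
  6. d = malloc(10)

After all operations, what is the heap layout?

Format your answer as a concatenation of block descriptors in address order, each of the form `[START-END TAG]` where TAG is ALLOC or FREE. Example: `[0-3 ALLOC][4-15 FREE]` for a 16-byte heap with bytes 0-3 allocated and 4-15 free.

Op 1: a = malloc(5) -> a = 0; heap: [0-4 ALLOC][5-51 FREE]
Op 2: a = realloc(a, 14) -> a = 0; heap: [0-13 ALLOC][14-51 FREE]
Op 3: free(a) -> (freed a); heap: [0-51 FREE]
Op 4: b = malloc(8) -> b = 0; heap: [0-7 ALLOC][8-51 FREE]
Op 5: c = malloc(15) -> c = 8; heap: [0-7 ALLOC][8-22 ALLOC][23-51 FREE]
Op 6: d = malloc(10) -> d = 23; heap: [0-7 ALLOC][8-22 ALLOC][23-32 ALLOC][33-51 FREE]

Answer: [0-7 ALLOC][8-22 ALLOC][23-32 ALLOC][33-51 FREE]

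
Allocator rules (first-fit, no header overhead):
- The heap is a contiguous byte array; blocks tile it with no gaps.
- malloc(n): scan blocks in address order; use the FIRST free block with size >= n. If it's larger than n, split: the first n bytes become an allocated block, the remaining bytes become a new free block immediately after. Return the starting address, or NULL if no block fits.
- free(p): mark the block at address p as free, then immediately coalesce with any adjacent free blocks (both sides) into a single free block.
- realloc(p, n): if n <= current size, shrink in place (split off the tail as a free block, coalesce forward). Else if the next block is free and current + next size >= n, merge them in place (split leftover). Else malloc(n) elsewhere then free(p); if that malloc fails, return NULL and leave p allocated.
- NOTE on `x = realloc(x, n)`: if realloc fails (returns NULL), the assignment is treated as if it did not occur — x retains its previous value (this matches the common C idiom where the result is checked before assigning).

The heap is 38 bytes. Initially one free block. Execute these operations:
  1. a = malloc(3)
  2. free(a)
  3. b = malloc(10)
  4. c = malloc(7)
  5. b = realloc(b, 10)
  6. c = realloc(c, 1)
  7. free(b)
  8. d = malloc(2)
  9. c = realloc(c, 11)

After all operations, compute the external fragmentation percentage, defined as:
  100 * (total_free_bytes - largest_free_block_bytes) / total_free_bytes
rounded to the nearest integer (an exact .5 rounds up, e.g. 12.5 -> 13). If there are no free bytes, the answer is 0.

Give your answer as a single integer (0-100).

Op 1: a = malloc(3) -> a = 0; heap: [0-2 ALLOC][3-37 FREE]
Op 2: free(a) -> (freed a); heap: [0-37 FREE]
Op 3: b = malloc(10) -> b = 0; heap: [0-9 ALLOC][10-37 FREE]
Op 4: c = malloc(7) -> c = 10; heap: [0-9 ALLOC][10-16 ALLOC][17-37 FREE]
Op 5: b = realloc(b, 10) -> b = 0; heap: [0-9 ALLOC][10-16 ALLOC][17-37 FREE]
Op 6: c = realloc(c, 1) -> c = 10; heap: [0-9 ALLOC][10-10 ALLOC][11-37 FREE]
Op 7: free(b) -> (freed b); heap: [0-9 FREE][10-10 ALLOC][11-37 FREE]
Op 8: d = malloc(2) -> d = 0; heap: [0-1 ALLOC][2-9 FREE][10-10 ALLOC][11-37 FREE]
Op 9: c = realloc(c, 11) -> c = 10; heap: [0-1 ALLOC][2-9 FREE][10-20 ALLOC][21-37 FREE]
Free blocks: [8 17] total_free=25 largest=17 -> 100*(25-17)/25 = 800/25 = 32

Answer: 32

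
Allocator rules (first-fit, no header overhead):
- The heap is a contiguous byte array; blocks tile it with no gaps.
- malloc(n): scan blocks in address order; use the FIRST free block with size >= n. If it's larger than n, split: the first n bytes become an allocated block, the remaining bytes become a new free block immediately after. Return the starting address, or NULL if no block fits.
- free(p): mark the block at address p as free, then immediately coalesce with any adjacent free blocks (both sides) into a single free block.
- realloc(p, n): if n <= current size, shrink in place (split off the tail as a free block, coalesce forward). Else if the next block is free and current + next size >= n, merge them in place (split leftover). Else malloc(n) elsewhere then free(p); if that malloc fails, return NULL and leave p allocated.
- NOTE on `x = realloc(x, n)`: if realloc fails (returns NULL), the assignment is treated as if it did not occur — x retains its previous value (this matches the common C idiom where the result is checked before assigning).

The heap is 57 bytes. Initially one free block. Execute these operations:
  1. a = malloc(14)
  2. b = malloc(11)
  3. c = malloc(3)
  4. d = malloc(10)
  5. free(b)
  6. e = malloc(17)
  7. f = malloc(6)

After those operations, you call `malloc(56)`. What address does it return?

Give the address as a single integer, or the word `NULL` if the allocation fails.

Op 1: a = malloc(14) -> a = 0; heap: [0-13 ALLOC][14-56 FREE]
Op 2: b = malloc(11) -> b = 14; heap: [0-13 ALLOC][14-24 ALLOC][25-56 FREE]
Op 3: c = malloc(3) -> c = 25; heap: [0-13 ALLOC][14-24 ALLOC][25-27 ALLOC][28-56 FREE]
Op 4: d = malloc(10) -> d = 28; heap: [0-13 ALLOC][14-24 ALLOC][25-27 ALLOC][28-37 ALLOC][38-56 FREE]
Op 5: free(b) -> (freed b); heap: [0-13 ALLOC][14-24 FREE][25-27 ALLOC][28-37 ALLOC][38-56 FREE]
Op 6: e = malloc(17) -> e = 38; heap: [0-13 ALLOC][14-24 FREE][25-27 ALLOC][28-37 ALLOC][38-54 ALLOC][55-56 FREE]
Op 7: f = malloc(6) -> f = 14; heap: [0-13 ALLOC][14-19 ALLOC][20-24 FREE][25-27 ALLOC][28-37 ALLOC][38-54 ALLOC][55-56 FREE]
malloc(56): first-fit scan over [0-13 ALLOC][14-19 ALLOC][20-24 FREE][25-27 ALLOC][28-37 ALLOC][38-54 ALLOC][55-56 FREE] -> NULL

Answer: NULL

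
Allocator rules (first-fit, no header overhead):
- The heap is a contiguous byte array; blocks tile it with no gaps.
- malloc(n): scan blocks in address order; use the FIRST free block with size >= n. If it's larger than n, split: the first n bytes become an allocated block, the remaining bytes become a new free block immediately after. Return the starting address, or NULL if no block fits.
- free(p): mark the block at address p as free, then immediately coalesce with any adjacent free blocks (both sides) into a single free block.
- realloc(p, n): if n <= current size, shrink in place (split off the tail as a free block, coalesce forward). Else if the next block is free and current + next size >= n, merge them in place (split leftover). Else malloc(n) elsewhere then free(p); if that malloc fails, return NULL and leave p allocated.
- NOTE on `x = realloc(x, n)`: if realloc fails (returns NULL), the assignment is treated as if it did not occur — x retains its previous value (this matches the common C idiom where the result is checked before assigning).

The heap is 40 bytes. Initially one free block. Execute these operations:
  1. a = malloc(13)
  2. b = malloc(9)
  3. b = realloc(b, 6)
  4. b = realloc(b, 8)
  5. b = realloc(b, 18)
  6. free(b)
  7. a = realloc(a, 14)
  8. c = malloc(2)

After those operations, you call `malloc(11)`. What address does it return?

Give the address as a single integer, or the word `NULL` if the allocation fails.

Answer: 16

Derivation:
Op 1: a = malloc(13) -> a = 0; heap: [0-12 ALLOC][13-39 FREE]
Op 2: b = malloc(9) -> b = 13; heap: [0-12 ALLOC][13-21 ALLOC][22-39 FREE]
Op 3: b = realloc(b, 6) -> b = 13; heap: [0-12 ALLOC][13-18 ALLOC][19-39 FREE]
Op 4: b = realloc(b, 8) -> b = 13; heap: [0-12 ALLOC][13-20 ALLOC][21-39 FREE]
Op 5: b = realloc(b, 18) -> b = 13; heap: [0-12 ALLOC][13-30 ALLOC][31-39 FREE]
Op 6: free(b) -> (freed b); heap: [0-12 ALLOC][13-39 FREE]
Op 7: a = realloc(a, 14) -> a = 0; heap: [0-13 ALLOC][14-39 FREE]
Op 8: c = malloc(2) -> c = 14; heap: [0-13 ALLOC][14-15 ALLOC][16-39 FREE]
malloc(11): first-fit scan over [0-13 ALLOC][14-15 ALLOC][16-39 FREE] -> 16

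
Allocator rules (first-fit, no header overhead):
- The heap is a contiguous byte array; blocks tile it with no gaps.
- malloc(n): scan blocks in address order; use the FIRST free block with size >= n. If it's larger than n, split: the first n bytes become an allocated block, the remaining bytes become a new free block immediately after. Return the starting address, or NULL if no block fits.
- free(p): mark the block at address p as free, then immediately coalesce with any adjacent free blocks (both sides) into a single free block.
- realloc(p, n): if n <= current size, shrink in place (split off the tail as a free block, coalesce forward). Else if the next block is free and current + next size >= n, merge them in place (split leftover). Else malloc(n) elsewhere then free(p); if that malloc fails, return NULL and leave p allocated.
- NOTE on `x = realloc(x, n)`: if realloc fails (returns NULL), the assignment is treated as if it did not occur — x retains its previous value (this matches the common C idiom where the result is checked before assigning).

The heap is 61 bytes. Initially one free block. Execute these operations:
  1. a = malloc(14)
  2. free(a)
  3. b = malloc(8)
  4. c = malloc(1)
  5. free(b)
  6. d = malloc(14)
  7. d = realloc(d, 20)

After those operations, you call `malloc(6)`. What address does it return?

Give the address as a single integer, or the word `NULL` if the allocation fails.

Answer: 0

Derivation:
Op 1: a = malloc(14) -> a = 0; heap: [0-13 ALLOC][14-60 FREE]
Op 2: free(a) -> (freed a); heap: [0-60 FREE]
Op 3: b = malloc(8) -> b = 0; heap: [0-7 ALLOC][8-60 FREE]
Op 4: c = malloc(1) -> c = 8; heap: [0-7 ALLOC][8-8 ALLOC][9-60 FREE]
Op 5: free(b) -> (freed b); heap: [0-7 FREE][8-8 ALLOC][9-60 FREE]
Op 6: d = malloc(14) -> d = 9; heap: [0-7 FREE][8-8 ALLOC][9-22 ALLOC][23-60 FREE]
Op 7: d = realloc(d, 20) -> d = 9; heap: [0-7 FREE][8-8 ALLOC][9-28 ALLOC][29-60 FREE]
malloc(6): first-fit scan over [0-7 FREE][8-8 ALLOC][9-28 ALLOC][29-60 FREE] -> 0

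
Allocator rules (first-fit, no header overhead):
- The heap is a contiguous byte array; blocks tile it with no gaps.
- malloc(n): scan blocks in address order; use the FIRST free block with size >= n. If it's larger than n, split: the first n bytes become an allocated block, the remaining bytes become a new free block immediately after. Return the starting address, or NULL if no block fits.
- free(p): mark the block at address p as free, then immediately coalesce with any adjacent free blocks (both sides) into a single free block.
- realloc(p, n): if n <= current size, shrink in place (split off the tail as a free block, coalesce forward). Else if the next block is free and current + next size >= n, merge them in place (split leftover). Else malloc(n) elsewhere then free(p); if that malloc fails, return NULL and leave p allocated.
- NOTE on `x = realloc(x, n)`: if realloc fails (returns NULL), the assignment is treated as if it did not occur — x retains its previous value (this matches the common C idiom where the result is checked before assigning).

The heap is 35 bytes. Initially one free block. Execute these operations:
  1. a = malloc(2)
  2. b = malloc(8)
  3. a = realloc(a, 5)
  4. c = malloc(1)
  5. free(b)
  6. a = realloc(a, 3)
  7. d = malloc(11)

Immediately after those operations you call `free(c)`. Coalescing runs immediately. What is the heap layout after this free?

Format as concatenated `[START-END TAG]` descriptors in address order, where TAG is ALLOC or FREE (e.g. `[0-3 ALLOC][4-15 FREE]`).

Op 1: a = malloc(2) -> a = 0; heap: [0-1 ALLOC][2-34 FREE]
Op 2: b = malloc(8) -> b = 2; heap: [0-1 ALLOC][2-9 ALLOC][10-34 FREE]
Op 3: a = realloc(a, 5) -> a = 10; heap: [0-1 FREE][2-9 ALLOC][10-14 ALLOC][15-34 FREE]
Op 4: c = malloc(1) -> c = 0; heap: [0-0 ALLOC][1-1 FREE][2-9 ALLOC][10-14 ALLOC][15-34 FREE]
Op 5: free(b) -> (freed b); heap: [0-0 ALLOC][1-9 FREE][10-14 ALLOC][15-34 FREE]
Op 6: a = realloc(a, 3) -> a = 10; heap: [0-0 ALLOC][1-9 FREE][10-12 ALLOC][13-34 FREE]
Op 7: d = malloc(11) -> d = 13; heap: [0-0 ALLOC][1-9 FREE][10-12 ALLOC][13-23 ALLOC][24-34 FREE]
free(c): c = 0 -> block [0-0 ALLOC]; mark free, coalesce with adjacent free neighbors -> [0-9 FREE][10-12 ALLOC][13-23 ALLOC][24-34 FREE]

Answer: [0-9 FREE][10-12 ALLOC][13-23 ALLOC][24-34 FREE]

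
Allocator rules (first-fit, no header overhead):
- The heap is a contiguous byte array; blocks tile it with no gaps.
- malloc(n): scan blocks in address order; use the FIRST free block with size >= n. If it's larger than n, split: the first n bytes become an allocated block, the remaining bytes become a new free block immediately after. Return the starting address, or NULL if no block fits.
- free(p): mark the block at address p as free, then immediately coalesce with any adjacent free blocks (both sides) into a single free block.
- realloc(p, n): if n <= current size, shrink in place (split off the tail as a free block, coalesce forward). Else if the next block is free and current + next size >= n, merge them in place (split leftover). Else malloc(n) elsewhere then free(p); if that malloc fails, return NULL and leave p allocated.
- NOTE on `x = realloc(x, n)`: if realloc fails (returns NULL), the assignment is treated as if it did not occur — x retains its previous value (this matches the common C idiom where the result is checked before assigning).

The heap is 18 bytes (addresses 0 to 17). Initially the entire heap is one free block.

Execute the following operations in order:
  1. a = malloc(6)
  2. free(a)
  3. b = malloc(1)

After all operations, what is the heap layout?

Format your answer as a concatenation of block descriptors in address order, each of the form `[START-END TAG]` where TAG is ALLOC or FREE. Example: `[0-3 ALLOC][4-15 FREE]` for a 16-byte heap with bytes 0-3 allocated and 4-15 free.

Op 1: a = malloc(6) -> a = 0; heap: [0-5 ALLOC][6-17 FREE]
Op 2: free(a) -> (freed a); heap: [0-17 FREE]
Op 3: b = malloc(1) -> b = 0; heap: [0-0 ALLOC][1-17 FREE]

Answer: [0-0 ALLOC][1-17 FREE]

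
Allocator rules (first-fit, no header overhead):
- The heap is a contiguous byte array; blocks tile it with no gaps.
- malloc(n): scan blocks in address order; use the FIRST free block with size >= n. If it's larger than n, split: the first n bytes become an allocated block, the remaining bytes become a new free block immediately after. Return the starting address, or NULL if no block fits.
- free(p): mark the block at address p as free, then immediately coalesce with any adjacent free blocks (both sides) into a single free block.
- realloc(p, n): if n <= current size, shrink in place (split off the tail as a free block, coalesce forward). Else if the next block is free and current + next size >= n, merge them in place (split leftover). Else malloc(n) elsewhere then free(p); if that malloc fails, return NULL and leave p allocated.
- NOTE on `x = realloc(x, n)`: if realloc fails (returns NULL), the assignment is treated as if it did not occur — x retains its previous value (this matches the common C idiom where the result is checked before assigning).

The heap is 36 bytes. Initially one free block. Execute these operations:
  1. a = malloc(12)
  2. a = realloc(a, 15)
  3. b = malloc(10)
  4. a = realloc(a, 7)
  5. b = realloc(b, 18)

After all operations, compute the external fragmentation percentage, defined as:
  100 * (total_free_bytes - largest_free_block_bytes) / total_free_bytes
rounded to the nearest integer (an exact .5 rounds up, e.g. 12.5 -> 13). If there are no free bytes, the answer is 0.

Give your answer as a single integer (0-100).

Answer: 27

Derivation:
Op 1: a = malloc(12) -> a = 0; heap: [0-11 ALLOC][12-35 FREE]
Op 2: a = realloc(a, 15) -> a = 0; heap: [0-14 ALLOC][15-35 FREE]
Op 3: b = malloc(10) -> b = 15; heap: [0-14 ALLOC][15-24 ALLOC][25-35 FREE]
Op 4: a = realloc(a, 7) -> a = 0; heap: [0-6 ALLOC][7-14 FREE][15-24 ALLOC][25-35 FREE]
Op 5: b = realloc(b, 18) -> b = 15; heap: [0-6 ALLOC][7-14 FREE][15-32 ALLOC][33-35 FREE]
Free blocks: [8 3] total_free=11 largest=8 -> 100*(11-8)/11 = 300/11 ≈ 27.273 -> rounds to 27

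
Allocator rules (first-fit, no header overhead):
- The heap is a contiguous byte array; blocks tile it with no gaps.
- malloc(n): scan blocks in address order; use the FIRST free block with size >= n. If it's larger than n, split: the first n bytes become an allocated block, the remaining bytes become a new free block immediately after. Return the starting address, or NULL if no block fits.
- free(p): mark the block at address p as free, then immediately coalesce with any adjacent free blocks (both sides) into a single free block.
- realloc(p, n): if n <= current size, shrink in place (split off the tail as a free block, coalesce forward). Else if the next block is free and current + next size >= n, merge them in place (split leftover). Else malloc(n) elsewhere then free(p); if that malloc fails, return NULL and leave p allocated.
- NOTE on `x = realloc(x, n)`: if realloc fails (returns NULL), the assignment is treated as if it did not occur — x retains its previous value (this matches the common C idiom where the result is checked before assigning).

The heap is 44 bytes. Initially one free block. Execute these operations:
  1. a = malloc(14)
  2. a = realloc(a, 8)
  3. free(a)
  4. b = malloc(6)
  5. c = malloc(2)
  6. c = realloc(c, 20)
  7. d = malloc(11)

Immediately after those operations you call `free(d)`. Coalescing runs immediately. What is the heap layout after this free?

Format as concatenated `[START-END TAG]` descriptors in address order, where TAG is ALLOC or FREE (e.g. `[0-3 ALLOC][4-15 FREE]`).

Answer: [0-5 ALLOC][6-25 ALLOC][26-43 FREE]

Derivation:
Op 1: a = malloc(14) -> a = 0; heap: [0-13 ALLOC][14-43 FREE]
Op 2: a = realloc(a, 8) -> a = 0; heap: [0-7 ALLOC][8-43 FREE]
Op 3: free(a) -> (freed a); heap: [0-43 FREE]
Op 4: b = malloc(6) -> b = 0; heap: [0-5 ALLOC][6-43 FREE]
Op 5: c = malloc(2) -> c = 6; heap: [0-5 ALLOC][6-7 ALLOC][8-43 FREE]
Op 6: c = realloc(c, 20) -> c = 6; heap: [0-5 ALLOC][6-25 ALLOC][26-43 FREE]
Op 7: d = malloc(11) -> d = 26; heap: [0-5 ALLOC][6-25 ALLOC][26-36 ALLOC][37-43 FREE]
free(d): d = 26 -> block [26-36 ALLOC]; mark free, coalesce with adjacent free neighbors -> [0-5 ALLOC][6-25 ALLOC][26-43 FREE]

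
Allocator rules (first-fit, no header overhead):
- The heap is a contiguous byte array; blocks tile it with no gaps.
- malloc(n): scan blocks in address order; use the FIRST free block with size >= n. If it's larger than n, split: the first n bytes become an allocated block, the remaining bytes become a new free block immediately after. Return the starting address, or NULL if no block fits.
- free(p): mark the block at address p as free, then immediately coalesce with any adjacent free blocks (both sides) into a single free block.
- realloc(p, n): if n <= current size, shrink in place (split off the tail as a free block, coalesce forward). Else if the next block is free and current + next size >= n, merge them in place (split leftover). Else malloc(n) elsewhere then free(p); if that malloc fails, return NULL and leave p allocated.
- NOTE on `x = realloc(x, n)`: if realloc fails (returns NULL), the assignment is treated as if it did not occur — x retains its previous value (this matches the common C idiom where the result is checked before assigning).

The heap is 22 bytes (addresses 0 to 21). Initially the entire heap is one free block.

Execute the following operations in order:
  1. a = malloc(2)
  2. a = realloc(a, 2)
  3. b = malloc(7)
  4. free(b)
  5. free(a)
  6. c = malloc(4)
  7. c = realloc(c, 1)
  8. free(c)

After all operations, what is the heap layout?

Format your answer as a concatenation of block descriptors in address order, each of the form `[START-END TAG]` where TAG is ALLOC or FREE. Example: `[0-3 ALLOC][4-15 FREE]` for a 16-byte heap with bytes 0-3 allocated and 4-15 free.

Op 1: a = malloc(2) -> a = 0; heap: [0-1 ALLOC][2-21 FREE]
Op 2: a = realloc(a, 2) -> a = 0; heap: [0-1 ALLOC][2-21 FREE]
Op 3: b = malloc(7) -> b = 2; heap: [0-1 ALLOC][2-8 ALLOC][9-21 FREE]
Op 4: free(b) -> (freed b); heap: [0-1 ALLOC][2-21 FREE]
Op 5: free(a) -> (freed a); heap: [0-21 FREE]
Op 6: c = malloc(4) -> c = 0; heap: [0-3 ALLOC][4-21 FREE]
Op 7: c = realloc(c, 1) -> c = 0; heap: [0-0 ALLOC][1-21 FREE]
Op 8: free(c) -> (freed c); heap: [0-21 FREE]

Answer: [0-21 FREE]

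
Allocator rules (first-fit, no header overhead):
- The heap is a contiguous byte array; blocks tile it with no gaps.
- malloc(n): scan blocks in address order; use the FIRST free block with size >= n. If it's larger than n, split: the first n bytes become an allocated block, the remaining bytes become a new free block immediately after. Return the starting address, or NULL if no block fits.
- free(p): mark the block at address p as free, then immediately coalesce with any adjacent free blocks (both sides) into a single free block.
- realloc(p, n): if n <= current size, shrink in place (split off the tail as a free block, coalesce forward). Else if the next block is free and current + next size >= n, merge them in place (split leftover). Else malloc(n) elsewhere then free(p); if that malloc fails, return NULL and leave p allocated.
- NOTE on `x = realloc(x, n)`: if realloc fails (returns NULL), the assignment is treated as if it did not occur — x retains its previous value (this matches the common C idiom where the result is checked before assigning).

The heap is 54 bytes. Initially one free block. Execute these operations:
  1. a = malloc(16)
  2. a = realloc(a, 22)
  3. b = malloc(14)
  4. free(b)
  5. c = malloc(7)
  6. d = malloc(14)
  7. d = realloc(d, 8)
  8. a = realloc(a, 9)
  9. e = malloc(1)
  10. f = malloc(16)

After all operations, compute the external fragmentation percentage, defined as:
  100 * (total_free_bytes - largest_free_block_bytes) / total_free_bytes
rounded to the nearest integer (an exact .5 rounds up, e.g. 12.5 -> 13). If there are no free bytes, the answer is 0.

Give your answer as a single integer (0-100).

Op 1: a = malloc(16) -> a = 0; heap: [0-15 ALLOC][16-53 FREE]
Op 2: a = realloc(a, 22) -> a = 0; heap: [0-21 ALLOC][22-53 FREE]
Op 3: b = malloc(14) -> b = 22; heap: [0-21 ALLOC][22-35 ALLOC][36-53 FREE]
Op 4: free(b) -> (freed b); heap: [0-21 ALLOC][22-53 FREE]
Op 5: c = malloc(7) -> c = 22; heap: [0-21 ALLOC][22-28 ALLOC][29-53 FREE]
Op 6: d = malloc(14) -> d = 29; heap: [0-21 ALLOC][22-28 ALLOC][29-42 ALLOC][43-53 FREE]
Op 7: d = realloc(d, 8) -> d = 29; heap: [0-21 ALLOC][22-28 ALLOC][29-36 ALLOC][37-53 FREE]
Op 8: a = realloc(a, 9) -> a = 0; heap: [0-8 ALLOC][9-21 FREE][22-28 ALLOC][29-36 ALLOC][37-53 FREE]
Op 9: e = malloc(1) -> e = 9; heap: [0-8 ALLOC][9-9 ALLOC][10-21 FREE][22-28 ALLOC][29-36 ALLOC][37-53 FREE]
Op 10: f = malloc(16) -> f = 37; heap: [0-8 ALLOC][9-9 ALLOC][10-21 FREE][22-28 ALLOC][29-36 ALLOC][37-52 ALLOC][53-53 FREE]
Free blocks: [12 1] total_free=13 largest=12 -> 100*(13-12)/13 = 100/13 ≈ 7.692 -> rounds to 8

Answer: 8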